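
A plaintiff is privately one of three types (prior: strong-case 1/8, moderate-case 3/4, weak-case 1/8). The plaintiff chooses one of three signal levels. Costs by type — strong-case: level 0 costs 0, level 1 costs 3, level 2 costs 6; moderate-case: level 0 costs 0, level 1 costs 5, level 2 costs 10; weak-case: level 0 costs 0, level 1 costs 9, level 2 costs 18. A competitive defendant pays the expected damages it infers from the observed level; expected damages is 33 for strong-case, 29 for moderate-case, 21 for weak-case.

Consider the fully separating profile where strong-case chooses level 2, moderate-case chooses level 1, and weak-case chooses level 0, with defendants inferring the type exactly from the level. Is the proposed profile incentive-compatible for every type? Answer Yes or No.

Yes

Separating settlements: level 2 → 33, level 1 → 29, level 0 → 21.
strong-case (assigned level 2): level 0: 21 − 0 = 21; level 1: 29 − 3 = 26; level 2: 33 − 6 = 27. strong-case stays.
moderate-case (assigned level 1): level 0: 21 − 0 = 21; level 1: 29 − 5 = 24; level 2: 33 − 10 = 23. moderate-case stays.
weak-case (assigned level 0): level 0: 21 − 0 = 21; level 1: 29 − 9 = 20; level 2: 33 − 18 = 15. weak-case stays.
Every type prefers its assigned level; separation holds.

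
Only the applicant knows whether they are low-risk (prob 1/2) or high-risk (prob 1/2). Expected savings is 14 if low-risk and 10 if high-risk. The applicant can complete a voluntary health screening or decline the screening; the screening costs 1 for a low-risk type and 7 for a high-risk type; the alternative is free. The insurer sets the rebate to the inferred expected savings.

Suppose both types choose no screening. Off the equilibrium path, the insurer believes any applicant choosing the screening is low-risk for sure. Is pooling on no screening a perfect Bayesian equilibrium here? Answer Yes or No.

No

On path, the insurer holds the prior and pays 1/2·14 + 1/2·10 = 12. Off path (the screening), believing low-risk, it pays 14.
low-risk: no screening nets 12; the screening nets 14 − 1 = 13. low-risk would deviate.
high-risk: no screening nets 12; the screening nets 14 − 7 = 7. high-risk stays.
A type deviates, so pooling fails.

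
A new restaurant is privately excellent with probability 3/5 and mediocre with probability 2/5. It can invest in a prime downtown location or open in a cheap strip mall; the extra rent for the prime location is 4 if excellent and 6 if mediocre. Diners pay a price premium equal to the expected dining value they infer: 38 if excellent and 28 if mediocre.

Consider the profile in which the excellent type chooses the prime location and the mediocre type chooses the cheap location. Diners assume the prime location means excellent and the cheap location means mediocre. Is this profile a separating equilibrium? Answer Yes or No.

Under these beliefs, the prime location earns price premium 38 and the cheap location earns price premium 28.
excellent: the prime location nets 38 − 4 = 34; the cheap location nets 28. excellent prefers the prime location.
mediocre: the prime location nets 38 − 6 = 32; the cheap location nets 28. mediocre would deviate to the prime location.
mediocre has a profitable deviation, so the profile is not an equilibrium.

No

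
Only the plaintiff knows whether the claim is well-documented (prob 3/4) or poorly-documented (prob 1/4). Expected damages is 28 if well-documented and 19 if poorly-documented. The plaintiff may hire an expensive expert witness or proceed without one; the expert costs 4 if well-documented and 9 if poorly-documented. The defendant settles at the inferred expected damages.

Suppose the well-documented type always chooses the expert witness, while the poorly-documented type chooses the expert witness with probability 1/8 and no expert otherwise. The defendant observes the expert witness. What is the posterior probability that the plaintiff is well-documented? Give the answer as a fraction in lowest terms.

P(the expert witness) = (3/4)·1 + (1/4)·(1/8) = 25/32.
By Bayes' rule, P(well-documented | the expert witness) = (3/4) / (25/32) = 24/25.

24/25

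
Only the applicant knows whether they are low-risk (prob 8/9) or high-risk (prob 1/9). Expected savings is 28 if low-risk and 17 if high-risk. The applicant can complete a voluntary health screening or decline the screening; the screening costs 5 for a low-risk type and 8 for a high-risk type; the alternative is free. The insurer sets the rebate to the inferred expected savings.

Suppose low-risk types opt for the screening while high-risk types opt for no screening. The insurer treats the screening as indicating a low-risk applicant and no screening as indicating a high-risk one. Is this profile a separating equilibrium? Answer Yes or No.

No

Under these beliefs, the screening earns rebate 28 and no screening earns rebate 17.
low-risk: the screening nets 28 − 5 = 23; no screening nets 17. low-risk prefers the screening.
high-risk: the screening nets 28 − 8 = 20; no screening nets 17. high-risk would deviate to the screening.
high-risk has a profitable deviation, so the profile is not an equilibrium.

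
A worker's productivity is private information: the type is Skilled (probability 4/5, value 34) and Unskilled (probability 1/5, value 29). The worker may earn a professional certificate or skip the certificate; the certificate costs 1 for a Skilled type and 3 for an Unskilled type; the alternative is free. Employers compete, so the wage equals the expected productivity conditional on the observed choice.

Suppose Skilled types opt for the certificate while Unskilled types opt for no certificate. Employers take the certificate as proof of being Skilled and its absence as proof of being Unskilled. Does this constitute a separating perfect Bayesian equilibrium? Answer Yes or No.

No

Under these beliefs, the certificate earns wage 34 and no certificate earns wage 29.
Skilled: the certificate nets 34 − 1 = 33; no certificate nets 29. Skilled prefers the certificate.
Unskilled: the certificate nets 34 − 3 = 31; no certificate nets 29. Unskilled would deviate to the certificate.
Unskilled has a profitable deviation, so the profile is not an equilibrium.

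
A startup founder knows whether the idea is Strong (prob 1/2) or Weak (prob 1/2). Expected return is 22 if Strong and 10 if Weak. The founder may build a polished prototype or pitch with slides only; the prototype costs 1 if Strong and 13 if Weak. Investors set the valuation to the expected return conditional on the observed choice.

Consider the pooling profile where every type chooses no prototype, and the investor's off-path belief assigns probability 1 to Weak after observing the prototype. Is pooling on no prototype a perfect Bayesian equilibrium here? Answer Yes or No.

Yes

On path, the investor holds the prior and pays 1/2·22 + 1/2·10 = 16. Off path (the prototype), believing Weak, it pays 10.
Strong: no prototype nets 16; the prototype nets 10 − 1 = 9. Strong stays.
Weak: no prototype nets 16; the prototype nets 10 − 13 = -3. Weak stays.
No type deviates, so pooling is sustained.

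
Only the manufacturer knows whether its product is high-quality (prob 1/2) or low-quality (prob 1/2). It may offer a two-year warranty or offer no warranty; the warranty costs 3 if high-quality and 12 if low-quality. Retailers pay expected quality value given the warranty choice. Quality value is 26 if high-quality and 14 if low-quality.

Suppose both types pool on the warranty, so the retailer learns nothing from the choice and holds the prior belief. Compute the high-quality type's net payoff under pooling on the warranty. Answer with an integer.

Pooled price = 1/2·26 + 1/2·14 = 20.
high-quality pays cost 3 for the warranty, so net payoff = 20 − 3 = 17.

17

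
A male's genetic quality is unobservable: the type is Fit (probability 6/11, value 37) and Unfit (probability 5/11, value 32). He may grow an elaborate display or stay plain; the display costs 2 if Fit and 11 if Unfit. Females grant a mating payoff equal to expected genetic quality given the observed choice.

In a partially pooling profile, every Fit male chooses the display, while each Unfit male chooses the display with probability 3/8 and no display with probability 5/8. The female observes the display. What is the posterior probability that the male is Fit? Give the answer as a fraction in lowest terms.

P(the display) = (6/11)·1 + (5/11)·(3/8) = 63/88.
By Bayes' rule, P(Fit | the display) = (6/11) / (63/88) = 16/21.

16/21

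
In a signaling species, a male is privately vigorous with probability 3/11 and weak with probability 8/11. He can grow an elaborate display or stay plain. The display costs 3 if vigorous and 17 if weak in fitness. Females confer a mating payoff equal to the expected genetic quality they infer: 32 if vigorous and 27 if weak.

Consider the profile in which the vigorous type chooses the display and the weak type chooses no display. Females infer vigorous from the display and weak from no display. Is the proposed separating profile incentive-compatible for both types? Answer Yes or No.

Under these beliefs, the display earns mating payoff 32 and no display earns mating payoff 27.
vigorous: the display nets 32 − 3 = 29; no display nets 27. vigorous prefers the display.
weak: the display nets 32 − 17 = 15; no display nets 27. weak prefers no display.
Neither type deviates, so the separating profile is an equilibrium.

Yes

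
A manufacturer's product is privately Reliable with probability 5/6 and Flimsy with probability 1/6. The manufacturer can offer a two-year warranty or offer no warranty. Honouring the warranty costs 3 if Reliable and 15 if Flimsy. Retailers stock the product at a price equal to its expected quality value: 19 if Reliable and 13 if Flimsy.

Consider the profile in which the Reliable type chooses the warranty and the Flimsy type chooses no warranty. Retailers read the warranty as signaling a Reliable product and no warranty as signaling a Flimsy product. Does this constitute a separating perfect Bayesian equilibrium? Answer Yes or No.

Under these beliefs, the warranty earns price 19 and no warranty earns price 13.
Reliable: the warranty nets 19 − 3 = 16; no warranty nets 13. Reliable prefers the warranty.
Flimsy: the warranty nets 19 − 15 = 4; no warranty nets 13. Flimsy prefers no warranty.
Neither type deviates, so the separating profile is an equilibrium.

Yes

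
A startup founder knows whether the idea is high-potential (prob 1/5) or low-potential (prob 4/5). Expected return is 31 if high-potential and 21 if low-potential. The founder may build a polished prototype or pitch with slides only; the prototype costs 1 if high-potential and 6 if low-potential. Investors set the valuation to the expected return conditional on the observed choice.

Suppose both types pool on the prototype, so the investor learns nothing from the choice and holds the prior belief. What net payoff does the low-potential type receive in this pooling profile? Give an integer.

Pooled valuation = 1/5·31 + 4/5·21 = 23.
low-potential pays cost 6 for the prototype, so net payoff = 23 − 6 = 17.

17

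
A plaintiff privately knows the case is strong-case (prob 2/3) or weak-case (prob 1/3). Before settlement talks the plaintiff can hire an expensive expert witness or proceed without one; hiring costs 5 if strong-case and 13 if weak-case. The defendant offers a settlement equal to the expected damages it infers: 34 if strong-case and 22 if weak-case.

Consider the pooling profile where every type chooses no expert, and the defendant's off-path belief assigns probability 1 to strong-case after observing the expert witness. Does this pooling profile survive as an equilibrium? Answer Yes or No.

Yes

On path, the defendant holds the prior and pays 2/3·34 + 1/3·22 = 30. Off path (the expert witness), believing strong-case, it pays 34.
strong-case: no expert nets 30; the expert witness nets 34 − 5 = 29. strong-case stays.
weak-case: no expert nets 30; the expert witness nets 34 − 13 = 21. weak-case stays.
No type deviates, so pooling is sustained.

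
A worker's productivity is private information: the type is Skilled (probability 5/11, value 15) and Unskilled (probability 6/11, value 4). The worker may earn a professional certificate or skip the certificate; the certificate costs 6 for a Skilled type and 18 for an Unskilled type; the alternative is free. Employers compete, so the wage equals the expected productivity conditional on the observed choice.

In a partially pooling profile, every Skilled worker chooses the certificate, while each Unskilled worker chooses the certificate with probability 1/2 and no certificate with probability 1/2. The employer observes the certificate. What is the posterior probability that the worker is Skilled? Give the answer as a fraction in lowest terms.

5/8

P(the certificate) = (5/11)·1 + (6/11)·(1/2) = 8/11.
By Bayes' rule, P(Skilled | the certificate) = (5/11) / (8/11) = 5/8.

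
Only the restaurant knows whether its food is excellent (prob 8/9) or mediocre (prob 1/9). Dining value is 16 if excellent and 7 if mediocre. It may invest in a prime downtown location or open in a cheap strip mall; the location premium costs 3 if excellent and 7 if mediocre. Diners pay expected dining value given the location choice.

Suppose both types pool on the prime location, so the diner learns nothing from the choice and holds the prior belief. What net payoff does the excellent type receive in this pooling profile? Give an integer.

12

Pooled price premium = 8/9·16 + 1/9·7 = 15.
excellent pays cost 3 for the prime location, so net payoff = 15 − 3 = 12.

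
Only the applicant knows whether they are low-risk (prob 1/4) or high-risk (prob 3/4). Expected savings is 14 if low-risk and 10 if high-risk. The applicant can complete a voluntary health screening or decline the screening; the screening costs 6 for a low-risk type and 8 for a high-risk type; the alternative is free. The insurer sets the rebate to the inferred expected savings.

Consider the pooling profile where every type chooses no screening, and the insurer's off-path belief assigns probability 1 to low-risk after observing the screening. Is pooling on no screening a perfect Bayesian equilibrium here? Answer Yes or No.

Yes

On path, the insurer holds the prior and pays 1/4·14 + 3/4·10 = 11. Off path (the screening), believing low-risk, it pays 14.
low-risk: no screening nets 11; the screening nets 14 − 6 = 8. low-risk stays.
high-risk: no screening nets 11; the screening nets 14 − 8 = 6. high-risk stays.
No type deviates, so pooling is sustained.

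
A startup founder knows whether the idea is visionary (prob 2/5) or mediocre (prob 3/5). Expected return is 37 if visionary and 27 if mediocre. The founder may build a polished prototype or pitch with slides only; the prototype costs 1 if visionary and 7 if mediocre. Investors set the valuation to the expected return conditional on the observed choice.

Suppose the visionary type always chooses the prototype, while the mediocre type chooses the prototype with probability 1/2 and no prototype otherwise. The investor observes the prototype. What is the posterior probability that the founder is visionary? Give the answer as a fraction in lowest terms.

P(the prototype) = (2/5)·1 + (3/5)·(1/2) = 7/10.
By Bayes' rule, P(visionary | the prototype) = (2/5) / (7/10) = 4/7.

4/7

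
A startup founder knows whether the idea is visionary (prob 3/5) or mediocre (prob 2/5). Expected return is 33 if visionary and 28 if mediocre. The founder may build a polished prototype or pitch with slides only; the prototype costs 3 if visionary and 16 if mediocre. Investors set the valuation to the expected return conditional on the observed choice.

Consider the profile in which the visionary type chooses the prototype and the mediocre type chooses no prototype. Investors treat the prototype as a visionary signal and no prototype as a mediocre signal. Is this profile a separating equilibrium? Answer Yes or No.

Yes

Under these beliefs, the prototype earns valuation 33 and no prototype earns valuation 28.
visionary: the prototype nets 33 − 3 = 30; no prototype nets 28. visionary prefers the prototype.
mediocre: the prototype nets 33 − 16 = 17; no prototype nets 28. mediocre prefers no prototype.
Neither type deviates, so the separating profile is an equilibrium.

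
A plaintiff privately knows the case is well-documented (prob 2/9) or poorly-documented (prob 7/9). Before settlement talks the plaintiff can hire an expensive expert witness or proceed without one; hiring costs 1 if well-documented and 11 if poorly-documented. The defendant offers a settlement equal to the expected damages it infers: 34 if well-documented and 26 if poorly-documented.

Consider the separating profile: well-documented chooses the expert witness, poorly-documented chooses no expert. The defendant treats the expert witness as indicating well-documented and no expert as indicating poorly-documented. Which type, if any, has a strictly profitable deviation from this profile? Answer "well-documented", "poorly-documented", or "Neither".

The expert witness pays 34; no expert pays 26.
well-documented: assigned the expert witness, nets 34 − 1 = 33; deviating to no expert nets 26.
poorly-documented: assigned no expert, nets 26; deviating to the expert witness nets 34 − 11 = 23.
Both types strictly prefer their assigned action; no profitable deviation.

Neither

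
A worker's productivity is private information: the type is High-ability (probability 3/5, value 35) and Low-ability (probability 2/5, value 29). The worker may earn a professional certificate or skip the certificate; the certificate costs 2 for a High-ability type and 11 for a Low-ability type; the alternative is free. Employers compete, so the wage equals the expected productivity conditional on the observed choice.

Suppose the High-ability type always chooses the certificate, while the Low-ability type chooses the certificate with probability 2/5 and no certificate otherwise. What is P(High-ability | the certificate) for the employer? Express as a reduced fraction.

15/19

P(the certificate) = (3/5)·1 + (2/5)·(2/5) = 19/25.
By Bayes' rule, P(High-ability | the certificate) = (3/5) / (19/25) = 15/19.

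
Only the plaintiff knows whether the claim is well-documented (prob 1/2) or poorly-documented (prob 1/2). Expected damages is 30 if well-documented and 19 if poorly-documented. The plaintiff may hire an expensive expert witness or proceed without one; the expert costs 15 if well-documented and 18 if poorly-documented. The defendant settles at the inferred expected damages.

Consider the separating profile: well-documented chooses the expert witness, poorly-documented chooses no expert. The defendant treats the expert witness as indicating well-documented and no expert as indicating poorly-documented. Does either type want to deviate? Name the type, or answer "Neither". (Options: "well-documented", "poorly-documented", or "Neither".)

well-documented

The expert witness pays 30; no expert pays 19.
well-documented: assigned the expert witness, nets 30 − 15 = 15; deviating to no expert nets 19.
poorly-documented: assigned no expert, nets 19; deviating to the expert witness nets 30 − 18 = 12.
The well-documented type gains 4 by deviating.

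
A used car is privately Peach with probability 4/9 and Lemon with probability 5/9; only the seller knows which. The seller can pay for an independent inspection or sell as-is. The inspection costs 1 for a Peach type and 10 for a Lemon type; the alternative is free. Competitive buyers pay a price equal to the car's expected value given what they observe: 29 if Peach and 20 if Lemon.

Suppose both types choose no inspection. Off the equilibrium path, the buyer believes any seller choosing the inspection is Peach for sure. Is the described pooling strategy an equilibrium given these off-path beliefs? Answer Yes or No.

No

On path, the buyer holds the prior and pays 4/9·29 + 5/9·20 = 24. Off path (the inspection), believing Peach, it pays 29.
Peach: no inspection nets 24; the inspection nets 29 − 1 = 28. Peach would deviate.
Lemon: no inspection nets 24; the inspection nets 29 − 10 = 19. Lemon stays.
A type deviates, so pooling fails.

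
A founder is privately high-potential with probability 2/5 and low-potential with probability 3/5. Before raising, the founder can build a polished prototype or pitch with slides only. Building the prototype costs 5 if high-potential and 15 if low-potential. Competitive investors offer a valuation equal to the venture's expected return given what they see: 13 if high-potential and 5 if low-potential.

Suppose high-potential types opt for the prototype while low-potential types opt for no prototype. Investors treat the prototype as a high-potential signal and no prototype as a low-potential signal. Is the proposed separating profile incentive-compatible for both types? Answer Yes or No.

Under these beliefs, the prototype earns valuation 13 and no prototype earns valuation 5.
high-potential: the prototype nets 13 − 5 = 8; no prototype nets 5. high-potential prefers the prototype.
low-potential: the prototype nets 13 − 15 = -2; no prototype nets 5. low-potential prefers no prototype.
Neither type deviates, so the separating profile is an equilibrium.

Yes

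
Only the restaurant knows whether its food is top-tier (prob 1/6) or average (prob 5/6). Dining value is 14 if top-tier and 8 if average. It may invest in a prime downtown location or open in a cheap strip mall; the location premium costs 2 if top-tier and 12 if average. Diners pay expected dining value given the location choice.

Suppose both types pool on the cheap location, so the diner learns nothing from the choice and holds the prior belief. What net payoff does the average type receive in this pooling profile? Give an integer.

9

Pooled price premium = 1/6·14 + 5/6·8 = 9.
average pays no cost for the cheap location, so net payoff = 9.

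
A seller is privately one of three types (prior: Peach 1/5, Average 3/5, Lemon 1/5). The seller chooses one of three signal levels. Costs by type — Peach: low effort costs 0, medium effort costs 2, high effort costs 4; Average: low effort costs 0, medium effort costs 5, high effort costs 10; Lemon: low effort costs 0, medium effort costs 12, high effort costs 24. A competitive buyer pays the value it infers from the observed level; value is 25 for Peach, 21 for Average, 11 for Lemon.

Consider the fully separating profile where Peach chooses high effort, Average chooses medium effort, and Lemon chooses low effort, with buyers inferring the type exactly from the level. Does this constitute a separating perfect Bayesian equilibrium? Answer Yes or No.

Separating prices: high effort → 25, medium effort → 21, low effort → 11.
Peach (assigned high effort): low effort: 11 − 0 = 11; medium effort: 21 − 2 = 19; high effort: 25 − 4 = 21. Peach stays.
Average (assigned medium effort): low effort: 11 − 0 = 11; medium effort: 21 − 5 = 16; high effort: 25 − 10 = 15. Average stays.
Lemon (assigned low effort): low effort: 11 − 0 = 11; medium effort: 21 − 12 = 9; high effort: 25 − 24 = 1. Lemon stays.
Every type prefers its assigned level; separation holds.

Yes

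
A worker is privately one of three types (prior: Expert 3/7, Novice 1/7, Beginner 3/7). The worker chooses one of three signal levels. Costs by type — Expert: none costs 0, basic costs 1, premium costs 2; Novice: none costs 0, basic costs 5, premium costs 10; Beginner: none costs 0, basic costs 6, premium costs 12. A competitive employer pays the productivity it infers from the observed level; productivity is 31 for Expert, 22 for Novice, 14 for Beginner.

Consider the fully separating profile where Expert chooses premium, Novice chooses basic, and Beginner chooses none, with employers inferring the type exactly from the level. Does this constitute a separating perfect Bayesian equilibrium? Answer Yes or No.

Separating wages: premium → 31, basic → 22, none → 14.
Expert (assigned premium): none: 14 − 0 = 14; basic: 22 − 1 = 21; premium: 31 − 2 = 29. Expert stays.
Novice (assigned basic): none: 14 − 0 = 14; basic: 22 − 5 = 17; premium: 31 − 10 = 21. Novice prefers premium.
Beginner (assigned none): none: 14 − 0 = 14; basic: 22 − 6 = 16; premium: 31 − 12 = 19. Beginner prefers premium.
At least one type deviates; the separating profile fails.

No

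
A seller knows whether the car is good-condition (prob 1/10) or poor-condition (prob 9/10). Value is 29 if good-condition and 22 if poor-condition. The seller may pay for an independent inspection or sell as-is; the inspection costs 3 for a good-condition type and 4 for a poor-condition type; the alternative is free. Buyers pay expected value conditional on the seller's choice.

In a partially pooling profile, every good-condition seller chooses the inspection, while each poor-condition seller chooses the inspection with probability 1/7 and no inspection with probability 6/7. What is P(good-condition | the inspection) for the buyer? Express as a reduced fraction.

7/16

P(the inspection) = (1/10)·1 + (9/10)·(1/7) = 8/35.
By Bayes' rule, P(good-condition | the inspection) = (1/10) / (8/35) = 7/16.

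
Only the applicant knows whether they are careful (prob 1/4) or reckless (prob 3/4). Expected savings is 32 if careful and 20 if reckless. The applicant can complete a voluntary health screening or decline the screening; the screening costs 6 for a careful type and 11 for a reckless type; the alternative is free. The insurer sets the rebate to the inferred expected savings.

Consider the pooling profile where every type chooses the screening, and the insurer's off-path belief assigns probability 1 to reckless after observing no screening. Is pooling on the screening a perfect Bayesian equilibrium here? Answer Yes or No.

On path, the insurer holds the prior and pays 1/4·32 + 3/4·20 = 23. Off path (no screening), believing reckless, it pays 20.
careful: the screening nets 23 − 6 = 17; no screening nets 20. careful would deviate.
reckless: the screening nets 23 − 11 = 12; no screening nets 20. reckless would deviate.
A type deviates, so pooling fails.

No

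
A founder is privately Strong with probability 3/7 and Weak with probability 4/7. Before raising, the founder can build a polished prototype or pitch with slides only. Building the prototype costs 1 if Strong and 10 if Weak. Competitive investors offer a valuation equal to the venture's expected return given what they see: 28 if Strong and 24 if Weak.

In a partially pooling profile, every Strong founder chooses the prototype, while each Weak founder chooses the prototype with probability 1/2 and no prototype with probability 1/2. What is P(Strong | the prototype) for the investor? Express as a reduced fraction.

P(the prototype) = (3/7)·1 + (4/7)·(1/2) = 5/7.
By Bayes' rule, P(Strong | the prototype) = (3/7) / (5/7) = 3/5.

3/5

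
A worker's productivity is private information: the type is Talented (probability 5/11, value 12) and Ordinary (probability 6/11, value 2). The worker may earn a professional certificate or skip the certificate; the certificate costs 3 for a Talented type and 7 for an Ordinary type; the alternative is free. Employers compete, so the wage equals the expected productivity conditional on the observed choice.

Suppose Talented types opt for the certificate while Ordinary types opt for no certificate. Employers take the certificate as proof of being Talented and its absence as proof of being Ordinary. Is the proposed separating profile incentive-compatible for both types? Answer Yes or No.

No

Under these beliefs, the certificate earns wage 12 and no certificate earns wage 2.
Talented: the certificate nets 12 − 3 = 9; no certificate nets 2. Talented prefers the certificate.
Ordinary: the certificate nets 12 − 7 = 5; no certificate nets 2. Ordinary would deviate to the certificate.
Ordinary has a profitable deviation, so the profile is not an equilibrium.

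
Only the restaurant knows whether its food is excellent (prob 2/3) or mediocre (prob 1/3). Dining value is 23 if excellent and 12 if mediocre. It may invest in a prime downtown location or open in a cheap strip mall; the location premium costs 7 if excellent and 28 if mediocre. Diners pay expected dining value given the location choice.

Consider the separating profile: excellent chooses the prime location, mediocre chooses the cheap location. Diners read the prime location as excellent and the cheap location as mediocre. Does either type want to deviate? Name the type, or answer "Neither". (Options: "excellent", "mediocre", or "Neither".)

Neither

The prime location pays 23; the cheap location pays 12.
excellent: assigned the prime location, nets 23 − 7 = 16; deviating to the cheap location nets 12.
mediocre: assigned the cheap location, nets 12; deviating to the prime location nets 23 − 28 = -5.
Both types strictly prefer their assigned action; no profitable deviation.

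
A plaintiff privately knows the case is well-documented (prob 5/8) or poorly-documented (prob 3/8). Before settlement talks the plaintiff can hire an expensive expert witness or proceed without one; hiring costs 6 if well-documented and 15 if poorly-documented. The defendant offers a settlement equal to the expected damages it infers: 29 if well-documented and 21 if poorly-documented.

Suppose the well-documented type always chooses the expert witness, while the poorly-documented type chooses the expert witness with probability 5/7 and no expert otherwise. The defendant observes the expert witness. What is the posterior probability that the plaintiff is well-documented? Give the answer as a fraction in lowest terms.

P(the expert witness) = (5/8)·1 + (3/8)·(5/7) = 25/28.
By Bayes' rule, P(well-documented | the expert witness) = (5/8) / (25/28) = 7/10.

7/10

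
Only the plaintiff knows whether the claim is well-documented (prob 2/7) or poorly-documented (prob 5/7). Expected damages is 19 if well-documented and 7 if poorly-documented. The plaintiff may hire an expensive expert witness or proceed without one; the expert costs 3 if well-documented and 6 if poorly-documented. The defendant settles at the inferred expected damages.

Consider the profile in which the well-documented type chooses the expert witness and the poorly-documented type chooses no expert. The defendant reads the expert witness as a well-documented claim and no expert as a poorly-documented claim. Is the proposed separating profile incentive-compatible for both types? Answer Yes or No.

Under these beliefs, the expert witness earns settlement 19 and no expert earns settlement 7.
well-documented: the expert witness nets 19 − 3 = 16; no expert nets 7. well-documented prefers the expert witness.
poorly-documented: the expert witness nets 19 − 6 = 13; no expert nets 7. poorly-documented would deviate to the expert witness.
poorly-documented has a profitable deviation, so the profile is not an equilibrium.

No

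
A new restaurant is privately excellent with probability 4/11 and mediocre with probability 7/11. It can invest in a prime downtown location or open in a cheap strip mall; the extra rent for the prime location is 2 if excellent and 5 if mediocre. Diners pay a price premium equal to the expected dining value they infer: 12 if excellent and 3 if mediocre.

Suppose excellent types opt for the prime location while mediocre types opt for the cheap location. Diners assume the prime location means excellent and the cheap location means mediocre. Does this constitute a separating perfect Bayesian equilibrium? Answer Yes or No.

Under these beliefs, the prime location earns price premium 12 and the cheap location earns price premium 3.
excellent: the prime location nets 12 − 2 = 10; the cheap location nets 3. excellent prefers the prime location.
mediocre: the prime location nets 12 − 5 = 7; the cheap location nets 3. mediocre would deviate to the prime location.
mediocre has a profitable deviation, so the profile is not an equilibrium.

No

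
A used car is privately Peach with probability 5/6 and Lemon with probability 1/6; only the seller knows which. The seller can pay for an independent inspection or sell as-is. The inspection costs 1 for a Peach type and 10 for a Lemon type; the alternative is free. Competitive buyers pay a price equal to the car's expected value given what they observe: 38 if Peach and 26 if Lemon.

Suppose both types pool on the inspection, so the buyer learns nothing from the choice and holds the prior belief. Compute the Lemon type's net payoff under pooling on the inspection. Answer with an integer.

26

Pooled price = 5/6·38 + 1/6·26 = 36.
Lemon pays cost 10 for the inspection, so net payoff = 36 − 10 = 26.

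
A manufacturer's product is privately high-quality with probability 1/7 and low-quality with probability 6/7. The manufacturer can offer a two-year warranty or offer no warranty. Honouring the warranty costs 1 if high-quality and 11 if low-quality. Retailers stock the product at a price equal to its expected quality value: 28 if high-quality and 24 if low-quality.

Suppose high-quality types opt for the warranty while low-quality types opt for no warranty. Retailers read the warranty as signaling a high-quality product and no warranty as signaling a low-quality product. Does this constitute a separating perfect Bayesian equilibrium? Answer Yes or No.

Yes

Under these beliefs, the warranty earns price 28 and no warranty earns price 24.
high-quality: the warranty nets 28 − 1 = 27; no warranty nets 24. high-quality prefers the warranty.
low-quality: the warranty nets 28 − 11 = 17; no warranty nets 24. low-quality prefers no warranty.
Neither type deviates, so the separating profile is an equilibrium.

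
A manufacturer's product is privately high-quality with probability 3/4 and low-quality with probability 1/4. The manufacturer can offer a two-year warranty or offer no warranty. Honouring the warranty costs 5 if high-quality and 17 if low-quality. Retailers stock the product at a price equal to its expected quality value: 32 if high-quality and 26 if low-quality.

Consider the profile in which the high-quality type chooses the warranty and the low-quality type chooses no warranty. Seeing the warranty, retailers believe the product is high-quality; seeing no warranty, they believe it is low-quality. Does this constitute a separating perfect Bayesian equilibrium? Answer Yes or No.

Under these beliefs, the warranty earns price 32 and no warranty earns price 26.
high-quality: the warranty nets 32 − 5 = 27; no warranty nets 26. high-quality prefers the warranty.
low-quality: the warranty nets 32 − 17 = 15; no warranty nets 26. low-quality prefers no warranty.
Neither type deviates, so the separating profile is an equilibrium.

Yes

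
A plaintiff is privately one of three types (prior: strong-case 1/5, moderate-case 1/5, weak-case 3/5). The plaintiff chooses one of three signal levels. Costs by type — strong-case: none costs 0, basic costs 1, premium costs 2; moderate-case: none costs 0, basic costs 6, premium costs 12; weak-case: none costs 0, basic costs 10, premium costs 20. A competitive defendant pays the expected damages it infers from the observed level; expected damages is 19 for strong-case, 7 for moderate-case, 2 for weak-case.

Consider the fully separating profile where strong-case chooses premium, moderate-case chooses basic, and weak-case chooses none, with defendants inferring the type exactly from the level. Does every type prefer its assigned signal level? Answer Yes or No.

No

Separating settlements: premium → 19, basic → 7, none → 2.
strong-case (assigned premium): none: 2 − 0 = 2; basic: 7 − 1 = 6; premium: 19 − 2 = 17. strong-case stays.
moderate-case (assigned basic): none: 2 − 0 = 2; basic: 7 − 6 = 1; premium: 19 − 12 = 7. moderate-case prefers premium.
weak-case (assigned none): none: 2 − 0 = 2; basic: 7 − 10 = -3; premium: 19 − 20 = -1. weak-case stays.
At least one type deviates; the separating profile fails.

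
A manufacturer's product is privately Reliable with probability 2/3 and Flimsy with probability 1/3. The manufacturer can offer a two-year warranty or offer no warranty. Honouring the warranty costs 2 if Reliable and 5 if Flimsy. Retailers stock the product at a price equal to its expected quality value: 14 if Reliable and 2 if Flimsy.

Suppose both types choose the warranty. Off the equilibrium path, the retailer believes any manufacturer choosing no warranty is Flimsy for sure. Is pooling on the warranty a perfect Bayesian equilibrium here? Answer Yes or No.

On path, the retailer holds the prior and pays 2/3·14 + 1/3·2 = 10. Off path (no warranty), believing Flimsy, it pays 2.
Reliable: the warranty nets 10 − 2 = 8; no warranty nets 2. Reliable stays.
Flimsy: the warranty nets 10 − 5 = 5; no warranty nets 2. Flimsy stays.
No type deviates, so pooling is sustained.

Yes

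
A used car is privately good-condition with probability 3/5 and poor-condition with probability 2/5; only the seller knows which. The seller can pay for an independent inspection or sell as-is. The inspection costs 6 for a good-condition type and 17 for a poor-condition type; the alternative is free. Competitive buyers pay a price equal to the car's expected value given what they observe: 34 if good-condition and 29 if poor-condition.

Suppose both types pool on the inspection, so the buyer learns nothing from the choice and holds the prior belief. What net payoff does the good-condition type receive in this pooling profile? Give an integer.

26

Pooled price = 3/5·34 + 2/5·29 = 32.
good-condition pays cost 6 for the inspection, so net payoff = 32 − 6 = 26.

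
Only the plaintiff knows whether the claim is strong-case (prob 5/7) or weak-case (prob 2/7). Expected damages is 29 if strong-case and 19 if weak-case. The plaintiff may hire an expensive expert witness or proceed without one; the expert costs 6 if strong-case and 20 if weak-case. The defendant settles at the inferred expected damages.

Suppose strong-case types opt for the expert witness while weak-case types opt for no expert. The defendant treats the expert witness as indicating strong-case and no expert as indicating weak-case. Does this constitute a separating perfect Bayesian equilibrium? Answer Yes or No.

Yes

Under these beliefs, the expert witness earns settlement 29 and no expert earns settlement 19.
strong-case: the expert witness nets 29 − 6 = 23; no expert nets 19. strong-case prefers the expert witness.
weak-case: the expert witness nets 29 − 20 = 9; no expert nets 19. weak-case prefers no expert.
Neither type deviates, so the separating profile is an equilibrium.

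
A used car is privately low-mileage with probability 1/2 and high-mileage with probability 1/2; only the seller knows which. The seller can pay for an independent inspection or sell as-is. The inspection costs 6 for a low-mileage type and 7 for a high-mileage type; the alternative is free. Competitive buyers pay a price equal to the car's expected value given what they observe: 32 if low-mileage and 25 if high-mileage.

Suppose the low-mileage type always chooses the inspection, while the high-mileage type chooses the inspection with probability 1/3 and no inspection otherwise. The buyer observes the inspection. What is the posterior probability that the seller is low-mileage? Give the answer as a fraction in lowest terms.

3/4

P(the inspection) = (1/2)·1 + (1/2)·(1/3) = 2/3.
By Bayes' rule, P(low-mileage | the inspection) = (1/2) / (2/3) = 3/4.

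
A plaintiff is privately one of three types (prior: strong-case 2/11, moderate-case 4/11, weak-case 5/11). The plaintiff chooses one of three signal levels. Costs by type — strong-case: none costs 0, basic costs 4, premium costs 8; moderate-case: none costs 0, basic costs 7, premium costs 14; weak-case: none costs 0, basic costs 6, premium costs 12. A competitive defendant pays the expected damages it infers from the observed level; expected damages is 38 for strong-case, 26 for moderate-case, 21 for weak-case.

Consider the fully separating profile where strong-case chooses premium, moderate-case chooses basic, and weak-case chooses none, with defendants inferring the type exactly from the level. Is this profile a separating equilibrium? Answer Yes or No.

No

Separating settlements: premium → 38, basic → 26, none → 21.
strong-case (assigned premium): none: 21 − 0 = 21; basic: 26 − 4 = 22; premium: 38 − 8 = 30. strong-case stays.
moderate-case (assigned basic): none: 21 − 0 = 21; basic: 26 − 7 = 19; premium: 38 − 14 = 24. moderate-case prefers premium.
weak-case (assigned none): none: 21 − 0 = 21; basic: 26 − 6 = 20; premium: 38 − 12 = 26. weak-case prefers premium.
At least one type deviates; the separating profile fails.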